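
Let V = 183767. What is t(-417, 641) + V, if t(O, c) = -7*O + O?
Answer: 186269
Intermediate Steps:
t(O, c) = -6*O
t(-417, 641) + V = -6*(-417) + 183767 = 2502 + 183767 = 186269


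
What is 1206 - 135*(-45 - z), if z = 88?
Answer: 19161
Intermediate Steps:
1206 - 135*(-45 - z) = 1206 - 135*(-45 - 1*88) = 1206 - 135*(-45 - 88) = 1206 - 135*(-133) = 1206 - 1*(-17955) = 1206 + 17955 = 19161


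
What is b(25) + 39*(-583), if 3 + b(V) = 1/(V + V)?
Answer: -1136999/50 ≈ -22740.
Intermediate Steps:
b(V) = -3 + 1/(2*V) (b(V) = -3 + 1/(V + V) = -3 + 1/(2*V))
b(25) + 39*(-583) = (-3 + (1/2)/25) + 39*(-583) = (-3 + (1/2)*(1/25)) - 22737 = (-3 + 1/50) - 22737 = -149/50 - 22737 = -1136999/50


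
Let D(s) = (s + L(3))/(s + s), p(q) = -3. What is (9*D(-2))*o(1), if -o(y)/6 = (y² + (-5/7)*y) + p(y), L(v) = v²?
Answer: -513/2 ≈ -256.50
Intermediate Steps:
o(y) = 18 - 6*y² + 30*y/7 (o(y) = -6*((y² + (-5/7)*y) - 3) = -6*((y² + (-5*⅐)*y) - 3) = -6*((y² - 5*y/7) - 3) = -6*(-3 + y² - 5*y/7) = 18 - 6*y² + 30*y/7)
D(s) = (9 + s)/(2*s) (D(s) = (s + 3²)/(s + s) = (s + 9)/((2*s)) = (9 + s)*(1/(2*s)) = (9 + s)/(2*s))
(9*D(-2))*o(1) = (9*((½)*(9 - 2)/(-2)))*(18 - 6*1² + (30/7)*1) = (9*((½)*(-½)*7))*(18 - 6*1 + 30/7) = (9*(-7/4))*(18 - 6 + 30/7) = -63/4*114/7 = -513/2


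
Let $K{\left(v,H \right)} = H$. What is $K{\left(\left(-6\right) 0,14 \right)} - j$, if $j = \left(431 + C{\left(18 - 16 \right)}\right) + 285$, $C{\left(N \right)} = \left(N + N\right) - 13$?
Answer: $-693$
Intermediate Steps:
$C{\left(N \right)} = -13 + 2 N$ ($C{\left(N \right)} = 2 N - 13 = -13 + 2 N$)
$j = 707$ ($j = \left(431 - \left(13 - 2 \left(18 - 16\right)\right)\right) + 285 = \left(431 + \left(-13 + 2 \cdot 2\right)\right) + 285 = \left(431 + \left(-13 + 4\right)\right) + 285 = \left(431 - 9\right) + 285 = 422 + 285 = 707$)
$K{\left(\left(-6\right) 0,14 \right)} - j = 14 - 707 = -693$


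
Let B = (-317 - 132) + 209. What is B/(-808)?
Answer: 30/101 ≈ 0.29703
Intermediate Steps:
B = -240 (B = -449 + 209 = -240)
B/(-808) = -240/(-808) = -240*(-1/808) = 30/101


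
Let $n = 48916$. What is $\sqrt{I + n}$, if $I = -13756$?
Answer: $2 \sqrt{8790} \approx 187.51$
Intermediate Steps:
$\sqrt{I + n} = \sqrt{-13756 + 48916} = \sqrt{35160} = 2 \sqrt{8790}$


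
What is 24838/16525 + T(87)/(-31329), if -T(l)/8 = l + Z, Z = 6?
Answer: 263481434/172570575 ≈ 1.5268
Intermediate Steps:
T(l) = -48 - 8*l (T(l) = -8*(l + 6) = -8*(6 + l) = -48 - 8*l)
24838/16525 + T(87)/(-31329) = 24838/16525 + (-48 - 8*87)/(-31329) = 24838*(1/16525) + (-48 - 696)*(-1/31329) = 24838/16525 - 744*(-1/31329) = 24838/16525 + 248/10443 = 263481434/172570575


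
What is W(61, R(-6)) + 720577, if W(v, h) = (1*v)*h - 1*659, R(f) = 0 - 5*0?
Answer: 719918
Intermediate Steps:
R(f) = 0 (R(f) = 0 + 0 = 0)
W(v, h) = -659 + h*v (W(v, h) = v*h - 659 = h*v - 659 = -659 + h*v)
W(61, R(-6)) + 720577 = (-659 + 0*61) + 720577 = (-659 + 0) + 720577 = -659 + 720577 = 719918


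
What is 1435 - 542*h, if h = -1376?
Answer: 747227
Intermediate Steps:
1435 - 542*h = 1435 - 542*(-1376) = 1435 + 745792 = 747227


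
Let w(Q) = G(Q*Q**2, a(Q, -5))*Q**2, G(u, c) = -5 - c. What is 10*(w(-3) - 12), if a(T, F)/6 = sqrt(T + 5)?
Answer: -570 - 540*sqrt(2) ≈ -1333.7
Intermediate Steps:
a(T, F) = 6*sqrt(5 + T) (a(T, F) = 6*sqrt(T + 5) = 6*sqrt(5 + T))
w(Q) = Q**2*(-5 - 6*sqrt(5 + Q)) (w(Q) = (-5 - 6*sqrt(5 + Q))*Q**2 = Q**2*(-5 - 6*sqrt(5 + Q)))
10*(w(-3) - 12) = 10*((-3)**2*(-5 - 6*sqrt(5 - 3)) - 12) = 10*(9*(-5 - 6*sqrt(2)) - 12) = 10*((-45 - 54*sqrt(2)) - 12) = 10*(-57 - 54*sqrt(2)) = -570 - 540*sqrt(2)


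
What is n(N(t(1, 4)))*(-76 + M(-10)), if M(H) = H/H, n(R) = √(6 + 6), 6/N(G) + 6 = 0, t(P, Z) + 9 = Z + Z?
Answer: -150*√3 ≈ -259.81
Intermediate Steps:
t(P, Z) = -9 + 2*Z (t(P, Z) = -9 + (Z + Z) = -9 + 2*Z)
N(G) = -1 (N(G) = 6/(-6 + 0) = 6/(-6) = 6*(-⅙) = -1)
n(R) = 2*√3 (n(R) = √12 = 2*√3)
M(H) = 1
n(N(t(1, 4)))*(-76 + M(-10)) = (2*√3)*(-76 + 1) = (2*√3)*(-75) = -150*√3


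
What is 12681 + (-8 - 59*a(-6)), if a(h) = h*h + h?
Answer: 10903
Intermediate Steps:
a(h) = h + h² (a(h) = h² + h = h + h²)
12681 + (-8 - 59*a(-6)) = 12681 + (-8 - (-354)*(1 - 6)) = 12681 + (-8 - (-354)*(-5)) = 12681 + (-8 - 59*30) = 12681 + (-8 - 1770) = 12681 - 1778 = 10903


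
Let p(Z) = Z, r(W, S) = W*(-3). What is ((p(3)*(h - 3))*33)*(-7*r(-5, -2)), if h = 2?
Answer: 10395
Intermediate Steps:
r(W, S) = -3*W
((p(3)*(h - 3))*33)*(-7*r(-5, -2)) = ((3*(2 - 3))*33)*(-(-21)*(-5)) = ((3*(-1))*33)*(-7*15) = -3*33*(-105) = -99*(-105) = 10395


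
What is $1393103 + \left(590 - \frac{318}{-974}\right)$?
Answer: $\frac{678728650}{487} \approx 1.3937 \cdot 10^{6}$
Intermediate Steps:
$1393103 + \left(590 - \frac{318}{-974}\right) = 1393103 + \left(590 - - \frac{159}{487}\right) = 1393103 + \left(590 + \frac{159}{487}\right) = 1393103 + \frac{287489}{487} = \frac{678728650}{487}$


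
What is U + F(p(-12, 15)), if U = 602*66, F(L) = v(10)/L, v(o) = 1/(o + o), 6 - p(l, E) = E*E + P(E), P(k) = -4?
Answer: 170847599/4300 ≈ 39732.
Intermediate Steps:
p(l, E) = 10 - E² (p(l, E) = 6 - (E*E - 4) = 6 - (E² - 4) = 6 - (-4 + E²) = 6 + (4 - E²) = 10 - E²)
v(o) = 1/(2*o)
F(L) = 1/(20*L) (F(L) = ((½)/10)/L = ((½)*(⅒))/L = 1/(20*L))
U = 39732
U + F(p(-12, 15)) = 39732 + 1/(20*(10 - 1*15²)) = 39732 + 1/(20*(10 - 1*225)) = 39732 + 1/(20*(10 - 225)) = 39732 + (1/20)/(-215) = 39732 + (1/20)*(-1/215) = 39732 - 1/4300 = 170847599/4300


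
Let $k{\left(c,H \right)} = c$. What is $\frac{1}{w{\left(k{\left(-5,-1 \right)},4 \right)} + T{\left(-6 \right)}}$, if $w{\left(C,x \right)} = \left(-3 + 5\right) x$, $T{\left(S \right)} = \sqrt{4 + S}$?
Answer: $\frac{4}{33} - \frac{i \sqrt{2}}{66} \approx 0.12121 - 0.021427 i$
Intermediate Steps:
$w{\left(C,x \right)} = 2 x$
$\frac{1}{w{\left(k{\left(-5,-1 \right)},4 \right)} + T{\left(-6 \right)}} = \frac{1}{2 \cdot 4 + \sqrt{4 - 6}} = \frac{1}{8 + \sqrt{-2}} = \frac{1}{8 + i \sqrt{2}}$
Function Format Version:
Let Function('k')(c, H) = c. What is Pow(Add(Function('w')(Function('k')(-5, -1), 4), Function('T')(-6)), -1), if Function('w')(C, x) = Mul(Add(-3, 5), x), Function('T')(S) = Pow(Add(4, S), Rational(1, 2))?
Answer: Add(Rational(4, 33), Mul(Rational(-1, 66), I, Pow(2, Rational(1, 2)))) ≈ Add(0.12121, Mul(-0.021427, I))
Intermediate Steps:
Function('w')(C, x) = Mul(2, x)
Pow(Add(Function('w')(Function('k')(-5, -1), 4), Function('T')(-6)), -1) = Pow(Add(Mul(2, 4), Pow(Add(4, -6), Rational(1, 2))), -1) = Pow(Add(8, Pow(-2, Rational(1, 2))), -1) = Pow(Add(8, Mul(I, Pow(2, Rational(1, 2)))), -1)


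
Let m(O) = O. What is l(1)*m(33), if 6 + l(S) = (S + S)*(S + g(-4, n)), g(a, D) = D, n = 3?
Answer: 66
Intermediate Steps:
l(S) = -6 + 2*S*(3 + S) (l(S) = -6 + (S + S)*(S + 3) = -6 + (2*S)*(3 + S) = -6 + 2*S*(3 + S))
l(1)*m(33) = (-6 + 2*1² + 6*1)*33 = (-6 + 2*1 + 6)*33 = (-6 + 2 + 6)*33 = 2*33 = 66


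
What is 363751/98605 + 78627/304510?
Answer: 640642337/162303830 ≈ 3.9472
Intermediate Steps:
363751/98605 + 78627/304510 = 640642337/162303830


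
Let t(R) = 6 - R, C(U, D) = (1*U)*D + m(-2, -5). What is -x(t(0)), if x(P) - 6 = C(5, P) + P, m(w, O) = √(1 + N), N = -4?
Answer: -42 - I*√3 ≈ -42.0 - 1.732*I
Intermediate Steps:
m(w, O) = I*√3 (m(w, O) = √(1 - 4) = √(-3) = I*√3)
C(U, D) = I*√3 + D*U (C(U, D) = (1*U)*D + I*√3 = U*D + I*√3 = D*U + I*√3 = I*√3 + D*U)
x(P) = 6 + 6*P + I*√3 (x(P) = 6 + ((I*√3 + P*5) + P) = 6 + ((I*√3 + 5*P) + P) = 6 + ((5*P + I*√3) + P) = 6 + (6*P + I*√3) = 6 + 6*P + I*√3)
-x(t(0)) = -(6 + 6*(6 - 1*0) + I*√3) = -(6 + 6*(6 + 0) + I*√3) = -(6 + 6*6 + I*√3) = -(6 + 36 + I*√3) = -(42 + I*√3) = -42 - I*√3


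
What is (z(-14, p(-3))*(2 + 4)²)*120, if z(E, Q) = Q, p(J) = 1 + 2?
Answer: 12960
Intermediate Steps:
p(J) = 3
(z(-14, p(-3))*(2 + 4)²)*120 = (3*(2 + 4)²)*120 = (3*6²)*120 = (3*36)*120 = 108*120 = 12960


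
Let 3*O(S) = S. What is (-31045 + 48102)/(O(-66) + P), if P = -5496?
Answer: -17057/5518 ≈ -3.0912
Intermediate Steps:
O(S) = S/3
(-31045 + 48102)/(O(-66) + P) = (-31045 + 48102)/((1/3)*(-66) - 5496) = 17057/(-22 - 5496) = 17057/(-5518) = 17057*(-1/5518) = -17057/5518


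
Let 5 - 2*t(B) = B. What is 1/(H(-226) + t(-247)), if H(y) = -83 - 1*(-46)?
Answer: 1/89 ≈ 0.011236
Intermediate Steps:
t(B) = 5/2 - B/2
H(y) = -37 (H(y) = -83 + 46 = -37)
1/(H(-226) + t(-247)) = 1/(-37 + (5/2 - ½*(-247))) = 1/(-37 + (5/2 + 247/2)) = 1/(-37 + 126) = 1/89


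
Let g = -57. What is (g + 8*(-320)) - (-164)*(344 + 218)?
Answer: 89551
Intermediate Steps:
(g + 8*(-320)) - (-164)*(344 + 218) = (-57 + 8*(-320)) - (-164)*(344 + 218) = (-57 - 2560) - (-164)*562 = -2617 - 1*(-92168) = -2617 + 92168 = 89551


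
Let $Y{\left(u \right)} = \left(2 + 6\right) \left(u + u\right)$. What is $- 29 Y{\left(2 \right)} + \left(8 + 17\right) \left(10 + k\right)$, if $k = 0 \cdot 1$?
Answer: $-678$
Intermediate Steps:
$k = 0$
$Y{\left(u \right)} = 16 u$ ($Y{\left(u \right)} = 8 \cdot 2 u = 16 u$)
$- 29 Y{\left(2 \right)} + \left(8 + 17\right) \left(10 + k\right) = - 29 \cdot 16 \cdot 2 + \left(8 + 17\right) \left(10 + 0\right) = \left(-29\right) 32 + 25 \cdot 10 = -928 + 250 = -678$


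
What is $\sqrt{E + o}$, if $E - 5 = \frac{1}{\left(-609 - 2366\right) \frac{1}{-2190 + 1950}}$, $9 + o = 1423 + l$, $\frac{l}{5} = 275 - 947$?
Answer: $\frac{41 i \sqrt{408765}}{595} \approx 44.056 i$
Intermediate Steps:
$l = -3360$ ($l = 5 \left(275 - 947\right) = 5 \left(-672\right) = -3360$)
$o = -1946$ ($o = -9 + \left(1423 - 3360\right) = -9 - 1937 = -1946$)
$E = \frac{3023}{595}$ ($E = 5 + \frac{1}{\left(-609 - 2366\right) \frac{1}{-2190 + 1950}} = 5 + \frac{1}{\left(-2975\right) \frac{1}{-240}} = 5 + \frac{1}{\left(-2975\right) \left(- \frac{1}{240}\right)} = 5 + \frac{1}{\frac{595}{48}} = 5 + \frac{48}{595} = \frac{3023}{595} \approx 5.0807$)
$\sqrt{E + o} = \sqrt{\frac{3023}{595} - 1946} = \sqrt{- \frac{1154847}{595}} = \frac{41 i \sqrt{408765}}{595}$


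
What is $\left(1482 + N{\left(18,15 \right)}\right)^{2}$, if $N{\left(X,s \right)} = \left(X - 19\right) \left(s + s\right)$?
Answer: $2108304$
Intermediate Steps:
$N{\left(X,s \right)} = 2 s \left(-19 + X\right)$ ($N{\left(X,s \right)} = \left(-19 + X\right) 2 s = 2 s \left(-19 + X\right)$)
$\left(1482 + N{\left(18,15 \right)}\right)^{2} = \left(1482 + 2 \cdot 15 \left(-19 + 18\right)\right)^{2} = \left(1482 + 2 \cdot 15 \left(-1\right)\right)^{2} = \left(1482 - 30\right)^{2} = 1452^{2} = 2108304$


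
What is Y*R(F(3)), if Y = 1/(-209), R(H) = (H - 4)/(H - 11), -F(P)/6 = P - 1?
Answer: -16/4807 ≈ -0.0033285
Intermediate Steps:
F(P) = 6 - 6*P (F(P) = -6*(P - 1) = -6*(-1 + P) = 6 - 6*P)
R(H) = (-4 + H)/(-11 + H)
Y = -1/209 ≈ -0.0047847
Y*R(F(3)) = -(-4 + (6 - 6*3))/(209*(-11 + (6 - 6*3))) = -(-4 + (6 - 18))/(209*(-11 + (6 - 18))) = -(-4 - 12)/(209*(-11 - 12)) = -(-16)/(209*(-23)) = -(-1)*(-16)/4807 = -1/209*16/23 = -16/4807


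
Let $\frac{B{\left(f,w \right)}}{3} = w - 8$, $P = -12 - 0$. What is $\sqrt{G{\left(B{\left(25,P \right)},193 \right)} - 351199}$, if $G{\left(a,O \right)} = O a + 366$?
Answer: $i \sqrt{362413} \approx 602.01 i$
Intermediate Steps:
$P = -12$ ($P = -12 + 0 = -12$)
$B{\left(f,w \right)} = -24 + 3 w$ ($B{\left(f,w \right)} = 3 \left(w - 8\right) = 3 \left(-8 + w\right) = -24 + 3 w$)
$G{\left(a,O \right)} = 366 + O a$
$\sqrt{G{\left(B{\left(25,P \right)},193 \right)} - 351199} = \sqrt{\left(366 + 193 \left(-24 + 3 \left(-12\right)\right)\right) - 351199} = \sqrt{\left(366 + 193 \left(-24 - 36\right)\right) - 351199} = \sqrt{\left(366 + 193 \left(-60\right)\right) - 351199} = \sqrt{\left(366 - 11580\right) - 351199} = \sqrt{-11214 - 351199} = \sqrt{-362413} = i \sqrt{362413}$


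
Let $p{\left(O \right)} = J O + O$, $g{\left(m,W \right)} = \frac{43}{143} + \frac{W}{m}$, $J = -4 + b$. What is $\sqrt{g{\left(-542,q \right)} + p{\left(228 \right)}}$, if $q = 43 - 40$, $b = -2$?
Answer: $\frac{i \sqrt{6846412136278}}{77506} \approx 33.76 i$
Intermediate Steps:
$J = -6$ ($J = -4 - 2 = -6$)
$q = 3$ ($q = 43 - 40 = 3$)
$g{\left(m,W \right)} = \frac{43}{143} + \frac{W}{m}$ ($g{\left(m,W \right)} = 43 \cdot \frac{1}{143} + \frac{W}{m} = \frac{43}{143} + \frac{W}{m}$)
$p{\left(O \right)} = - 5 O$ ($p{\left(O \right)} = - 6 O + O = - 5 O$)
$\sqrt{g{\left(-542,q \right)} + p{\left(228 \right)}} = \sqrt{\left(\frac{43}{143} + \frac{3}{-542}\right) - 1140} = \sqrt{\left(\frac{43}{143} + 3 \left(- \frac{1}{542}\right)\right) - 1140} = \sqrt{\left(\frac{43}{143} - \frac{3}{542}\right) - 1140} = \sqrt{\frac{22877}{77506} - 1140} = \sqrt{- \frac{88333963}{77506}} = \frac{i \sqrt{6846412136278}}{77506}$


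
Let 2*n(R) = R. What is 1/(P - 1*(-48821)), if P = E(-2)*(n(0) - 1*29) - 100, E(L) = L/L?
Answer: 1/48692 ≈ 2.0537e-5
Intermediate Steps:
n(R) = R/2
E(L) = 1
P = -129 (P = 1*((½)*0 - 1*29) - 100 = 1*(0 - 29) - 100 = 1*(-29) - 100 = -29 - 100 = -129)
1/(P - 1*(-48821)) = 1/(-129 - 1*(-48821)) = 1/(-129 + 48821) = 1/48692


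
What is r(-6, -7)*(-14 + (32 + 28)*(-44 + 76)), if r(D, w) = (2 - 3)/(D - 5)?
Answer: 1906/11 ≈ 173.27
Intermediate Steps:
r(D, w) = -1/(-5 + D)
r(-6, -7)*(-14 + (32 + 28)*(-44 + 76)) = (-1/(-5 - 6))*(-14 + (32 + 28)*(-44 + 76)) = (-1/(-11))*(-14 + 60*32) = (-1*(-1/11))*(-14 + 1920) = (1/11)*1906 = 1906/11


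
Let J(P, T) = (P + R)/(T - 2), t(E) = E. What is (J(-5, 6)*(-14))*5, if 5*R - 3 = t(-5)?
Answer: 189/2 ≈ 94.500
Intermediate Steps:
R = -⅖ (R = ⅗ + (⅕)*(-5) = ⅗ - 1 = -⅖ ≈ -0.40000)
J(P, T) = (-⅖ + P)/(-2 + T) (J(P, T) = (P - ⅖)/(T - 2) = (-⅖ + P)/(-2 + T))
(J(-5, 6)*(-14))*5 = (((-⅖ - 5)/(-2 + 6))*(-14))*5 = ((-27/5/4)*(-14))*5 = (((¼)*(-27/5))*(-14))*5 = -27/20*(-14)*5 = (189/10)*5 = 189/2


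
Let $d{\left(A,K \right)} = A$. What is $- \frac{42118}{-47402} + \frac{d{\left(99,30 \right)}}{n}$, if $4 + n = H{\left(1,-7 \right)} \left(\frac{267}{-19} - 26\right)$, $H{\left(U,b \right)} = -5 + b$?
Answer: $\frac{235291885}{214636256} \approx 1.0962$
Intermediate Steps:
$n = \frac{9056}{19}$ ($n = -4 + \left(-5 - 7\right) \left(\frac{267}{-19} - 26\right) = -4 - 12 \left(267 \left(- \frac{1}{19}\right) - 26\right) = -4 - 12 \left(- \frac{267}{19} - 26\right) = -4 - - \frac{9132}{19} = -4 + \frac{9132}{19} = \frac{9056}{19} \approx 476.63$)
$- \frac{42118}{-47402} + \frac{d{\left(99,30 \right)}}{n} = - \frac{42118}{-47402} + \frac{99}{\frac{9056}{19}} = \left(-42118\right) \left(- \frac{1}{47402}\right) + 99 \cdot \frac{19}{9056} = \frac{21059}{23701} + \frac{1881}{9056} = \frac{235291885}{214636256}$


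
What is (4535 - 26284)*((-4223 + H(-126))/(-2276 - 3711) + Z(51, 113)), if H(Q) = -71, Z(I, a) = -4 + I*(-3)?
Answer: 20349778085/5987 ≈ 3.3990e+6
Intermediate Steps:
Z(I, a) = -4 - 3*I
(4535 - 26284)*((-4223 + H(-126))/(-2276 - 3711) + Z(51, 113)) = (4535 - 26284)*((-4223 - 71)/(-2276 - 3711) + (-4 - 3*51)) = -21749*(-4294/(-5987) + (-4 - 153)) = -21749*(-4294*(-1/5987) - 157) = -21749*(4294/5987 - 157) = -21749*(-935665/5987) = 20349778085/5987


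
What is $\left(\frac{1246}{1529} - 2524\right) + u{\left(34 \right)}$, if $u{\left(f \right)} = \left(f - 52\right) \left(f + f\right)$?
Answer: $- \frac{5729446}{1529} \approx -3747.2$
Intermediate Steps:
$u{\left(f \right)} = 2 f \left(-52 + f\right)$ ($u{\left(f \right)} = \left(-52 + f\right) 2 f = 2 f \left(-52 + f\right)$)
$\left(\frac{1246}{1529} - 2524\right) + u{\left(34 \right)} = \left(\frac{1246}{1529} - 2524\right) + 2 \cdot 34 \left(-52 + 34\right) = \left(1246 \cdot \frac{1}{1529} - 2524\right) + 2 \cdot 34 \left(-18\right) = \left(\frac{1246}{1529} - 2524\right) - 1224 = - \frac{3857950}{1529} - 1224 = - \frac{5729446}{1529}$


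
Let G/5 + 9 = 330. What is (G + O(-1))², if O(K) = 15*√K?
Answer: 2575800 + 48150*I ≈ 2.5758e+6 + 48150.0*I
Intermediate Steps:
G = 1605 (G = -45 + 5*330 = -45 + 1650 = 1605)
(G + O(-1))² = (1605 + 15*√(-1))² = (1605 + 15*I)²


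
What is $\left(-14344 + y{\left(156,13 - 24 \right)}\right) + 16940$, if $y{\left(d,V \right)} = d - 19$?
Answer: $2733$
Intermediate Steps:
$y{\left(d,V \right)} = -19 + d$
$\left(-14344 + y{\left(156,13 - 24 \right)}\right) + 16940 = \left(-14344 + \left(-19 + 156\right)\right) + 16940 = \left(-14344 + 137\right) + 16940 = -14207 + 16940 = 2733$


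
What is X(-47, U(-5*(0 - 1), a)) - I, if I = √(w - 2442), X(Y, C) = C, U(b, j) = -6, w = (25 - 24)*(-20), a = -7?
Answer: -6 - I*√2462 ≈ -6.0 - 49.619*I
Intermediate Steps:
w = -20 (w = 1*(-20) = -20)
I = I*√2462 (I = √(-20 - 2442) = √(-2462) = I*√2462 ≈ 49.619*I)
X(-47, U(-5*(0 - 1), a)) - I = -6 - I*√2462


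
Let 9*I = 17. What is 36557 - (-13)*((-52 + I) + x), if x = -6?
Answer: 322448/9 ≈ 35828.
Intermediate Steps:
I = 17/9 (I = (1/9)*17 = 17/9 ≈ 1.8889)
36557 - (-13)*((-52 + I) + x) = 36557 - (-13)*((-52 + 17/9) - 6) = 36557 - (-13)*(-451/9 - 6) = 36557 - (-13)*(-505)/9 = 36557 - 1*6565/9 = 36557 - 6565/9 = 322448/9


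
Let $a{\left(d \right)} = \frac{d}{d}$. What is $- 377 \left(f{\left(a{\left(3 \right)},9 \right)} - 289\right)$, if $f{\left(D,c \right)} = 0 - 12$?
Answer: $113477$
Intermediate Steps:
$a{\left(d \right)} = 1$
$f{\left(D,c \right)} = -12$ ($f{\left(D,c \right)} = 0 - 12 = -12$)
$- 377 \left(f{\left(a{\left(3 \right)},9 \right)} - 289\right) = - 377 \left(-12 - 289\right) = \left(-377\right) \left(-301\right) = 113477$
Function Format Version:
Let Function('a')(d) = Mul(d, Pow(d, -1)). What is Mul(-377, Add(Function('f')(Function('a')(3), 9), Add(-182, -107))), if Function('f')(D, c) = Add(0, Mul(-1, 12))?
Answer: 113477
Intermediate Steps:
Function('a')(d) = 1
Function('f')(D, c) = -12 (Function('f')(D, c) = Add(0, -12) = -12)
Mul(-377, Add(Function('f')(Function('a')(3), 9), Add(-182, -107))) = Mul(-377, Add(-12, Add(-182, -107))) = Mul(-377, Add(-12, -289)) = Mul(-377, -301) = 113477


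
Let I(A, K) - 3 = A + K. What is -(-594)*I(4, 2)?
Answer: 5346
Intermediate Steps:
I(A, K) = 3 + A + K (I(A, K) = 3 + (A + K) = 3 + A + K)
-(-594)*I(4, 2) = -(-594)*(3 + 4 + 2) = -(-594)*9 = -33*(-162) = 5346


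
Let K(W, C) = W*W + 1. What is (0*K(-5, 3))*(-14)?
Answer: 0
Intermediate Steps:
K(W, C) = 1 + W² (K(W, C) = W² + 1 = 1 + W²)
(0*K(-5, 3))*(-14) = (0*(1 + (-5)²))*(-14) = (0*(1 + 25))*(-14) = (0*26)*(-14) = 0*(-14) = 0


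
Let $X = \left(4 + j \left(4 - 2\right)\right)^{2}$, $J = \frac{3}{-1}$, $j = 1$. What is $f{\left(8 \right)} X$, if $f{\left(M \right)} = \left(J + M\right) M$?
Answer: $1440$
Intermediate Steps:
$J = -3$ ($J = 3 \left(-1\right) = -3$)
$f{\left(M \right)} = M \left(-3 + M\right)$ ($f{\left(M \right)} = \left(-3 + M\right) M = M \left(-3 + M\right)$)
$X = 36$ ($X = \left(4 + 1 \left(4 - 2\right)\right)^{2} = \left(4 + 1 \cdot 2\right)^{2} = \left(4 + 2\right)^{2} = 6^{2} = 36$)
$f{\left(8 \right)} X = 8 \left(-3 + 8\right) 36 = 8 \cdot 5 \cdot 36 = 40 \cdot 36 = 1440$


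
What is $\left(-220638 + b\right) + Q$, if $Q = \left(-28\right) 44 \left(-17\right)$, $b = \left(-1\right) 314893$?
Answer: $-514587$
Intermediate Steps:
$b = -314893$
$Q = 20944$ ($Q = \left(-1232\right) \left(-17\right) = 20944$)
$\left(-220638 + b\right) + Q = \left(-220638 - 314893\right) + 20944 = -535531 + 20944 = -514587$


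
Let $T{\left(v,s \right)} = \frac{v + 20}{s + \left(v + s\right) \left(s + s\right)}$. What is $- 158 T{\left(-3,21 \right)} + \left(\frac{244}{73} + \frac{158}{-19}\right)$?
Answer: $- \frac{9085228}{1077699} \approx -8.4302$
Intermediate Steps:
$T{\left(v,s \right)} = \frac{20 + v}{s + 2 s \left(s + v\right)}$ ($T{\left(v,s \right)} = \frac{20 + v}{s + \left(s + v\right) 2 s} = \frac{20 + v}{s + 2 s \left(s + v\right)}$)
$- 158 T{\left(-3,21 \right)} + \left(\frac{244}{73} + \frac{158}{-19}\right) = - 158 \frac{20 - 3}{21 \left(1 + 2 \cdot 21 + 2 \left(-3\right)\right)} + \left(\frac{244}{73} + \frac{158}{-19}\right) = - 158 \cdot \frac{1}{21} \frac{1}{1 + 42 - 6} \cdot 17 + \left(244 \cdot \frac{1}{73} + 158 \left(- \frac{1}{19}\right)\right) = - 158 \cdot \frac{1}{21} \cdot \frac{1}{37} \cdot 17 + \left(\frac{244}{73} - \frac{158}{19}\right) = - 158 \cdot \frac{1}{21} \cdot \frac{1}{37} \cdot 17 - \frac{6898}{1387} = \left(-158\right) \frac{17}{777} - \frac{6898}{1387} = - \frac{2686}{777} - \frac{6898}{1387} = - \frac{9085228}{1077699}$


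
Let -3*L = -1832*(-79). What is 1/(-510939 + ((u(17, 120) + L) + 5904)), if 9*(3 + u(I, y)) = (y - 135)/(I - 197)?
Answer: -108/59754311 ≈ -1.8074e-6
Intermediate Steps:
L = -144728/3 (L = -(-1832)*(-79)/3 = -⅓*144728 = -144728/3 ≈ -48243.)
u(I, y) = -3 + (-135 + y)/(9*(-197 + I)) (u(I, y) = -3 + ((y - 135)/(I - 197))/9 = -3 + ((-135 + y)/(-197 + I))/9 = -3 + (-135 + y)/(9*(-197 + I)))
1/(-510939 + ((u(17, 120) + L) + 5904)) = 1/(-510939 + (((5184 + 120 - 27*17)/(9*(-197 + 17)) - 144728/3) + 5904)) = 1/(-510939 + (((⅑)*(5184 + 120 - 459)/(-180) - 144728/3) + 5904)) = 1/(-510939 + (((⅑)*(-1/180)*4845 - 144728/3) + 5904)) = 1/(-510939 + ((-323/108 - 144728/3) + 5904)) = 1/(-510939 + (-5210531/108 + 5904)) = 1/(-510939 - 4572899/108) = 1/(-59754311/108) = -108/59754311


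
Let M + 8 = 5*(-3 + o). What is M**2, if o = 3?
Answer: 64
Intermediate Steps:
M = -8 (M = -8 + 5*(-3 + 3) = -8 + 5*0 = -8 + 0 = -8)
M**2 = (-8)**2 = 64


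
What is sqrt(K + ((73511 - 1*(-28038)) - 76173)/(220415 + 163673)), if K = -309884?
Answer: 4*I*sqrt(44643741169317)/48011 ≈ 556.67*I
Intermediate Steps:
sqrt(K + ((73511 - 1*(-28038)) - 76173)/(220415 + 163673)) = sqrt(-309884 + ((73511 - 1*(-28038)) - 76173)/(220415 + 163673)) = sqrt(-309884 + ((73511 + 28038) - 76173)/384088) = sqrt(-309884 + (101549 - 76173)*(1/384088)) = sqrt(-309884 + 25376*(1/384088)) = sqrt(-309884 + 3172/48011) = sqrt(-14877837552/48011) = 4*I*sqrt(44643741169317)/48011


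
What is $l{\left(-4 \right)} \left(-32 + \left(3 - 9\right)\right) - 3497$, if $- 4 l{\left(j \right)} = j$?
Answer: $-3535$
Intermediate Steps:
$l{\left(j \right)} = - \frac{j}{4}$
$l{\left(-4 \right)} \left(-32 + \left(3 - 9\right)\right) - 3497 = \left(- \frac{1}{4}\right) \left(-4\right) \left(-32 + \left(3 - 9\right)\right) - 3497 = 1 \left(-32 + \left(3 - 9\right)\right) - 3497 = 1 \left(-32 - 6\right) - 3497 = 1 \left(-38\right) - 3497 = -38 - 3497 = -3535$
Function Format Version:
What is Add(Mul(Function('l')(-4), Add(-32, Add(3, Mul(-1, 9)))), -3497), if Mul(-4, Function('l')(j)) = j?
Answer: -3535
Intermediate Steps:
Function('l')(j) = Mul(Rational(-1, 4), j)
Add(Mul(Function('l')(-4), Add(-32, Add(3, Mul(-1, 9)))), -3497) = Add(Mul(Mul(Rational(-1, 4), -4), Add(-32, Add(3, Mul(-1, 9)))), -3497) = Add(Mul(1, Add(-32, Add(3, -9))), -3497) = Add(Mul(1, Add(-32, -6)), -3497) = Add(Mul(1, -38), -3497) = Add(-38, -3497) = -3535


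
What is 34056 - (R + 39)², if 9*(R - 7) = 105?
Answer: 276575/9 ≈ 30731.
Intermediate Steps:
R = 56/3 (R = 7 + (⅑)*105 = 7 + 35/3 = 56/3 ≈ 18.667)
34056 - (R + 39)² = 34056 - (56/3 + 39)² = 34056 - (173/3)² = 34056 - 1*29929/9 = 34056 - 29929/9 = 276575/9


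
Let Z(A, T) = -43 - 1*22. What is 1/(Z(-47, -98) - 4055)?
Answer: -1/4120 ≈ -0.00024272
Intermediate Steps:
Z(A, T) = -65 (Z(A, T) = -43 - 22 = -65)
1/(Z(-47, -98) - 4055) = 1/(-65 - 4055) = 1/(-4120) = -1/4120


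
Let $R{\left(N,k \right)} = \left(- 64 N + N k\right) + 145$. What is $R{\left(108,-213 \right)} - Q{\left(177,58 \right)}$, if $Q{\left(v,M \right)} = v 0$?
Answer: $-29771$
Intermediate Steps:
$Q{\left(v,M \right)} = 0$
$R{\left(N,k \right)} = 145 - 64 N + N k$
$R{\left(108,-213 \right)} - Q{\left(177,58 \right)} = \left(145 - 6912 + 108 \left(-213\right)\right) - 0 = \left(145 - 6912 - 23004\right) + 0 = -29771 + 0 = -29771$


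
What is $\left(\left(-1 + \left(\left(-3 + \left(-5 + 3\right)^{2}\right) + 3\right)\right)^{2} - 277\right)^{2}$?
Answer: $71824$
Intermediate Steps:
$\left(\left(-1 + \left(\left(-3 + \left(-5 + 3\right)^{2}\right) + 3\right)\right)^{2} - 277\right)^{2} = \left(\left(-1 + \left(\left(-3 + \left(-2\right)^{2}\right) + 3\right)\right)^{2} - 277\right)^{2} = \left(\left(-1 + \left(\left(-3 + 4\right) + 3\right)\right)^{2} - 277\right)^{2} = \left(\left(-1 + \left(1 + 3\right)\right)^{2} - 277\right)^{2} = \left(\left(-1 + 4\right)^{2} - 277\right)^{2} = \left(3^{2} - 277\right)^{2} = \left(9 - 277\right)^{2} = \left(-268\right)^{2} = 71824$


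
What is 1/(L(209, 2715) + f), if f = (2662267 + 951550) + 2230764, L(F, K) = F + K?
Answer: 1/5847505 ≈ 1.7101e-7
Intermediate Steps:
f = 5844581 (f = 3613817 + 2230764 = 5844581)
1/(L(209, 2715) + f) = 1/((209 + 2715) + 5844581) = 1/(2924 + 5844581) = 1/5847505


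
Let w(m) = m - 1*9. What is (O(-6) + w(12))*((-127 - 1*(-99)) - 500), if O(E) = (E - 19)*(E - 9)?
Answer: -199584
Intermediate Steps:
w(m) = -9 + m (w(m) = m - 9 = -9 + m)
O(E) = (-19 + E)*(-9 + E)
(O(-6) + w(12))*((-127 - 1*(-99)) - 500) = ((171 + (-6)² - 28*(-6)) + (-9 + 12))*((-127 - 1*(-99)) - 500) = ((171 + 36 + 168) + 3)*((-127 + 99) - 500) = (375 + 3)*(-28 - 500) = 378*(-528) = -199584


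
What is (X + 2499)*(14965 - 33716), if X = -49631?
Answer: 883772132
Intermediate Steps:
(X + 2499)*(14965 - 33716) = (-49631 + 2499)*(14965 - 33716) = -47132*(-18751) = 883772132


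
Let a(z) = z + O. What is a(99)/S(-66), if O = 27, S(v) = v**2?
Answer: 7/242 ≈ 0.028926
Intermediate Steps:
a(z) = 27 + z (a(z) = z + 27 = 27 + z)
a(99)/S(-66) = (27 + 99)/((-66)**2) = 126/4356 = 126*(1/4356) = 7/242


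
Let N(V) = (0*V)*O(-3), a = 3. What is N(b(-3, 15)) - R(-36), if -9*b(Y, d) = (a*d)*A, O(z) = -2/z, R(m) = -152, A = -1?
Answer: 152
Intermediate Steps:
b(Y, d) = d/3 (b(Y, d) = -3*d*(-1)/9 = -(-1)*d/3 = d/3)
N(V) = 0 (N(V) = (0*V)*(-2/(-3)) = 0*(-2*(-1/3)) = 0*(2/3) = 0)
N(b(-3, 15)) - R(-36) = 0 - 1*(-152) = 0 + 152 = 152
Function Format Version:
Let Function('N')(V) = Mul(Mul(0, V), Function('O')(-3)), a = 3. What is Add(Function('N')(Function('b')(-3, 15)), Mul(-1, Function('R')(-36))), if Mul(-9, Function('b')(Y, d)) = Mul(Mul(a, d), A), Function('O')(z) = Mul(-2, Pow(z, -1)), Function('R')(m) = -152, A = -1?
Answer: 152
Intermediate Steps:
Function('b')(Y, d) = Mul(Rational(1, 3), d) (Function('b')(Y, d) = Mul(Rational(-1, 9), Mul(Mul(3, d), -1)) = Mul(Rational(-1, 9), Mul(-3, d)) = Mul(Rational(1, 3), d))
Function('N')(V) = 0 (Function('N')(V) = Mul(Mul(0, V), Mul(-2, Pow(-3, -1))) = Mul(0, Mul(-2, Rational(-1, 3))) = Mul(0, Rational(2, 3)) = 0)
Add(Function('N')(Function('b')(-3, 15)), Mul(-1, Function('R')(-36))) = Add(0, Mul(-1, -152)) = Add(0, 152) = 152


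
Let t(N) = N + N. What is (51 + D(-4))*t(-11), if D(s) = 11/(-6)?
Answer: -3245/3 ≈ -1081.7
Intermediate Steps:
D(s) = -11/6 (D(s) = 11*(-1/6) = -11/6)
t(N) = 2*N
(51 + D(-4))*t(-11) = (51 - 11/6)*(2*(-11)) = (295/6)*(-22) = -3245/3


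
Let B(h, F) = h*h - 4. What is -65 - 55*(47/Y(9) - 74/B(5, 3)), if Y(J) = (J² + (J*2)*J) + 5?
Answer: 616555/5208 ≈ 118.39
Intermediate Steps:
B(h, F) = -4 + h² (B(h, F) = h² - 4 = -4 + h²)
Y(J) = 5 + 3*J² (Y(J) = (J² + (2*J)*J) + 5 = (J² + 2*J²) + 5 = 3*J² + 5 = 5 + 3*J²)
-65 - 55*(47/Y(9) - 74/B(5, 3)) = -65 - 55*(47/(5 + 3*9²) - 74/(-4 + 5²)) = -65 - 55*(47/(5 + 3*81) - 74/(-4 + 25)) = -65 - 55*(47/(5 + 243) - 74/21) = -65 - 55*(47/248 - 74*1/21) = -65 - 55*(47*(1/248) - 74/21) = -65 - 55*(47/248 - 74/21) = -65 - 55*(-17365/5208) = -65 + 955075/5208 = 616555/5208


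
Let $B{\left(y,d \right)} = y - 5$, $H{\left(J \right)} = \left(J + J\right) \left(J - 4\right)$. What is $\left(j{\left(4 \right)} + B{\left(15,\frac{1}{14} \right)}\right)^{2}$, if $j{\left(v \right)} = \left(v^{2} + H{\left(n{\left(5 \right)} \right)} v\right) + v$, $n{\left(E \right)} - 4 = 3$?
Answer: $39204$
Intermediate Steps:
$n{\left(E \right)} = 7$ ($n{\left(E \right)} = 4 + 3 = 7$)
$H{\left(J \right)} = 2 J \left(-4 + J\right)$
$j{\left(v \right)} = v^{2} + 43 v$ ($j{\left(v \right)} = \left(v^{2} + 2 \cdot 7 \left(-4 + 7\right) v\right) + v = \left(v^{2} + 2 \cdot 7 \cdot 3 v\right) + v = \left(v^{2} + 42 v\right) + v = v^{2} + 43 v$)
$B{\left(y,d \right)} = -5 + y$ ($B{\left(y,d \right)} = y - 5 = -5 + y$)
$\left(j{\left(4 \right)} + B{\left(15,\frac{1}{14} \right)}\right)^{2} = \left(4 \left(43 + 4\right) + \left(-5 + 15\right)\right)^{2} = \left(4 \cdot 47 + 10\right)^{2} = \left(188 + 10\right)^{2} = 198^{2} = 39204$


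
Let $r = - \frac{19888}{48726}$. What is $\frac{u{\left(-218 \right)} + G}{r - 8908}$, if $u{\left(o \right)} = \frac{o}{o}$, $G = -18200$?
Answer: $\frac{443382237}{217035548} \approx 2.0429$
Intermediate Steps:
$u{\left(o \right)} = 1$
$r = - \frac{9944}{24363}$ ($r = \left(-19888\right) \frac{1}{48726} = - \frac{9944}{24363} \approx -0.40816$)
$\frac{u{\left(-218 \right)} + G}{r - 8908} = \frac{1 - 18200}{- \frac{9944}{24363} - 8908} = - \frac{18199}{- \frac{217035548}{24363}} = \left(-18199\right) \left(- \frac{24363}{217035548}\right) = \frac{443382237}{217035548}$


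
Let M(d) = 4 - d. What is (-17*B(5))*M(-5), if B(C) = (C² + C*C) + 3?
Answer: -8109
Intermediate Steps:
B(C) = 3 + 2*C² (B(C) = (C² + C²) + 3 = 2*C² + 3 = 3 + 2*C²)
(-17*B(5))*M(-5) = (-17*(3 + 2*5²))*(4 - 1*(-5)) = (-17*(3 + 2*25))*(4 + 5) = -17*(3 + 50)*9 = -17*53*9 = -901*9 = -8109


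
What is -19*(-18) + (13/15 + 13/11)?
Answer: 56768/165 ≈ 344.05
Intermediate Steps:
-19*(-18) + (13/15 + 13/11) = 342 + (13*(1/15) + 13*(1/11)) = 342 + (13/15 + 13/11) = 342 + 338/165 = 56768/165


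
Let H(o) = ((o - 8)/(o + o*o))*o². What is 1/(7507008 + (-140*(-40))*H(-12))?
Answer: 11/81233088 ≈ 1.3541e-7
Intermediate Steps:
H(o) = o²*(-8 + o)/(o + o²) (H(o) = ((-8 + o)/(o + o²))*o² = o²*(-8 + o)/(o + o²))
1/(7507008 + (-140*(-40))*H(-12)) = 1/(7507008 + (-140*(-40))*(-12*(-8 - 12)/(1 - 12))) = 1/(7507008 + 5600*(-12*(-20)/(-11))) = 1/(7507008 + 5600*(-12*(-1/11)*(-20))) = 1/(7507008 + 5600*(-240/11)) = 1/(7507008 - 1344000/11) = 1/(81233088/11) = 11/81233088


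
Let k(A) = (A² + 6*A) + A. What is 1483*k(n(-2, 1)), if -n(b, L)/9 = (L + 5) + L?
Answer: 5232024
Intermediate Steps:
n(b, L) = -45 - 18*L (n(b, L) = -9*((L + 5) + L) = -9*((5 + L) + L) = -9*(5 + 2*L) = -45 - 18*L)
k(A) = A² + 7*A
1483*k(n(-2, 1)) = 1483*((-45 - 18*1)*(7 + (-45 - 18*1))) = 1483*((-45 - 18)*(7 + (-45 - 18))) = 1483*(-63*(7 - 63)) = 1483*(-63*(-56)) = 1483*3528 = 5232024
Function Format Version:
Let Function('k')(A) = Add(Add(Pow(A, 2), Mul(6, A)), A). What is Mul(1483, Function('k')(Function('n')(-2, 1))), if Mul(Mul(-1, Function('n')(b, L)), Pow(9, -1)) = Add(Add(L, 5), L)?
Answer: 5232024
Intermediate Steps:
Function('n')(b, L) = Add(-45, Mul(-18, L)) (Function('n')(b, L) = Mul(-9, Add(Add(L, 5), L)) = Mul(-9, Add(Add(5, L), L)) = Mul(-9, Add(5, Mul(2, L))) = Add(-45, Mul(-18, L)))
Function('k')(A) = Add(Pow(A, 2), Mul(7, A))
Mul(1483, Function('k')(Function('n')(-2, 1))) = Mul(1483, Mul(Add(-45, Mul(-18, 1)), Add(7, Add(-45, Mul(-18, 1))))) = Mul(1483, Mul(Add(-45, -18), Add(7, Add(-45, -18)))) = Mul(1483, Mul(-63, Add(7, -63))) = Mul(1483, Mul(-63, -56)) = Mul(1483, 3528) = 5232024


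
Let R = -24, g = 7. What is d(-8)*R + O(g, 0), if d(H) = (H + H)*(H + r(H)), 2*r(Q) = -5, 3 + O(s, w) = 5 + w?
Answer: -4030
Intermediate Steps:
O(s, w) = 2 + w (O(s, w) = -3 + (5 + w) = 2 + w)
r(Q) = -5/2 (r(Q) = (½)*(-5) = -5/2)
d(H) = 2*H*(-5/2 + H) (d(H) = (H + H)*(H - 5/2) = (2*H)*(-5/2 + H) = 2*H*(-5/2 + H))
d(-8)*R + O(g, 0) = -8*(-5 + 2*(-8))*(-24) + (2 + 0) = -8*(-5 - 16)*(-24) + 2 = -8*(-21)*(-24) + 2 = 168*(-24) + 2 = -4032 + 2 = -4030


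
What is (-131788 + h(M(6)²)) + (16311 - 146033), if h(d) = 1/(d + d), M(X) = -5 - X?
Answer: -63285419/242 ≈ -2.6151e+5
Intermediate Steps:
h(d) = 1/(2*d)
(-131788 + h(M(6)²)) + (16311 - 146033) = (-131788 + 1/(2*((-5 - 1*6)²))) + (16311 - 146033) = (-131788 + 1/(2*((-5 - 6)²))) - 129722 = (-131788 + 1/(2*((-11)²))) - 129722 = (-131788 + (½)/121) - 129722 = (-131788 + (½)*(1/121)) - 129722 = (-131788 + 1/242) - 129722 = -31892695/242 - 129722 = -63285419/242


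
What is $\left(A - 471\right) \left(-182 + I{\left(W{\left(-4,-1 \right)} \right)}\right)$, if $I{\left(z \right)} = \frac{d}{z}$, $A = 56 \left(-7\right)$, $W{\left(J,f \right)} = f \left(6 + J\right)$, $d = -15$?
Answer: $\frac{301187}{2} \approx 1.5059 \cdot 10^{5}$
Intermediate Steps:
$A = -392$
$I{\left(z \right)} = - \frac{15}{z}$
$\left(A - 471\right) \left(-182 + I{\left(W{\left(-4,-1 \right)} \right)}\right) = \left(-392 - 471\right) \left(-182 - \frac{15}{\left(-1\right) \left(6 - 4\right)}\right) = - 863 \left(-182 - \frac{15}{\left(-1\right) 2}\right) = - 863 \left(-182 - \frac{15}{-2}\right) = - 863 \left(-182 - - \frac{15}{2}\right) = - 863 \left(-182 + \frac{15}{2}\right) = \left(-863\right) \left(- \frac{349}{2}\right) = \frac{301187}{2}$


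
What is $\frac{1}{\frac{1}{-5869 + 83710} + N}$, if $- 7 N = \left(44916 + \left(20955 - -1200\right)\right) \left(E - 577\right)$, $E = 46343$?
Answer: $- \frac{77841}{34134072322517} \approx -2.2804 \cdot 10^{-9}$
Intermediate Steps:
$N = -438510198$ ($N = - \frac{\left(44916 + \left(20955 - -1200\right)\right) \left(46343 - 577\right)}{7} = - \frac{\left(44916 + \left(20955 + 1200\right)\right) 45766}{7} = - \frac{\left(44916 + 22155\right) 45766}{7} = - \frac{67071 \cdot 45766}{7} = \left(- \frac{1}{7}\right) 3069571386 = -438510198$)
$\frac{1}{\frac{1}{-5869 + 83710} + N} = \frac{1}{\frac{1}{-5869 + 83710} - 438510198} = \frac{1}{\frac{1}{77841} - 438510198} = \frac{1}{- \frac{34134072322517}{77841}} = - \frac{77841}{34134072322517}$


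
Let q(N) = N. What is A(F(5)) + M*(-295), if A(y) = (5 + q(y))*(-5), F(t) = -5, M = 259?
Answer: -76405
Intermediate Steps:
A(y) = -25 - 5*y (A(y) = (5 + y)*(-5) = -25 - 5*y)
A(F(5)) + M*(-295) = (-25 - 5*(-5)) + 259*(-295) = (-25 + 25) - 76405 = 0 - 76405 = -76405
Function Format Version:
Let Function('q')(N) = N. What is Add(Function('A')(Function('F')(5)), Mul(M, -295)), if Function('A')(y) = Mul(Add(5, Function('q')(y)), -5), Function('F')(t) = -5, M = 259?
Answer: -76405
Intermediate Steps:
Function('A')(y) = Add(-25, Mul(-5, y)) (Function('A')(y) = Mul(Add(5, y), -5) = Add(-25, Mul(-5, y)))
Add(Function('A')(Function('F')(5)), Mul(M, -295)) = Add(Add(-25, Mul(-5, -5)), Mul(259, -295)) = Add(Add(-25, 25), -76405) = Add(0, -76405) = -76405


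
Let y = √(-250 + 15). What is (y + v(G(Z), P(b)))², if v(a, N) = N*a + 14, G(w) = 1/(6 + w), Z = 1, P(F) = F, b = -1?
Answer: -2106/49 + 194*I*√235/7 ≈ -42.98 + 424.85*I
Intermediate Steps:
v(a, N) = 14 + N*a
y = I*√235 (y = √(-235) = I*√235 ≈ 15.33*I)
(y + v(G(Z), P(b)))² = (I*√235 + (14 - 1/(6 + 1)))² = (I*√235 + (14 - 1/7))² = (I*√235 + (14 - 1*⅐))² = (I*√235 + (14 - ⅐))² = (I*√235 + 97/7)² = (97/7 + I*√235)²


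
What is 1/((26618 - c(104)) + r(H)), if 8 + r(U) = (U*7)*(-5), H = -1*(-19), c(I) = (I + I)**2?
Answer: -1/17319 ≈ -5.7740e-5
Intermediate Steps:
c(I) = 4*I**2 (c(I) = (2*I)**2 = 4*I**2)
H = 19
r(U) = -8 - 35*U (r(U) = -8 + (U*7)*(-5) = -8 + (7*U)*(-5) = -8 - 35*U)
1/((26618 - c(104)) + r(H)) = 1/((26618 - 4*104**2) + (-8 - 35*19)) = 1/((26618 - 4*10816) + (-8 - 665)) = 1/((26618 - 1*43264) - 673) = 1/((26618 - 43264) - 673) = 1/(-16646 - 673) = 1/(-17319) = -1/17319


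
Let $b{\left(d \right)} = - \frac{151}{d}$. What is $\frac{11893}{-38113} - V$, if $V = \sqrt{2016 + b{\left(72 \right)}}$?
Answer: $- \frac{11893}{38113} - \frac{\sqrt{290002}}{12} \approx -45.189$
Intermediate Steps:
$V = \frac{\sqrt{290002}}{12}$ ($V = \sqrt{2016 - \frac{151}{72}} = \sqrt{\frac{145001}{72}} = \frac{\sqrt{290002}}{12} \approx 44.877$)
$\frac{11893}{-38113} - V = \frac{11893}{-38113} - \frac{\sqrt{290002}}{12} = 11893 \left(- \frac{1}{38113}\right) - \frac{\sqrt{290002}}{12} = - \frac{11893}{38113} - \frac{\sqrt{290002}}{12}$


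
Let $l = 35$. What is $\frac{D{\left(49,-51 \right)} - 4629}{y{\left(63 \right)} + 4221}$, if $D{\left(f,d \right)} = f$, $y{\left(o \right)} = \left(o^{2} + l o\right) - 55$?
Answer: $- \frac{229}{517} \approx -0.44294$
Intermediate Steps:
$y{\left(o \right)} = -55 + o^{2} + 35 o$ ($y{\left(o \right)} = \left(o^{2} + 35 o\right) - 55 = -55 + o^{2} + 35 o$)
$\frac{D{\left(49,-51 \right)} - 4629}{y{\left(63 \right)} + 4221} = \frac{49 - 4629}{\left(-55 + 63^{2} + 35 \cdot 63\right) + 4221} = - \frac{4580}{\left(-55 + 3969 + 2205\right) + 4221} = - \frac{4580}{6119 + 4221} = - \frac{4580}{10340} = \left(-4580\right) \frac{1}{10340} = - \frac{229}{517}$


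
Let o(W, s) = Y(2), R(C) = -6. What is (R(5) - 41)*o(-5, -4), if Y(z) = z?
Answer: -94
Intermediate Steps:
o(W, s) = 2
(R(5) - 41)*o(-5, -4) = (-6 - 41)*2 = -47*2 = -94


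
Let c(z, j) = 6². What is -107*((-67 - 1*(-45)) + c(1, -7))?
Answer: -1498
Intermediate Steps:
c(z, j) = 36
-107*((-67 - 1*(-45)) + c(1, -7)) = -107*((-67 - 1*(-45)) + 36) = -107*((-67 + 45) + 36) = -107*(-22 + 36) = -107*14 = -1498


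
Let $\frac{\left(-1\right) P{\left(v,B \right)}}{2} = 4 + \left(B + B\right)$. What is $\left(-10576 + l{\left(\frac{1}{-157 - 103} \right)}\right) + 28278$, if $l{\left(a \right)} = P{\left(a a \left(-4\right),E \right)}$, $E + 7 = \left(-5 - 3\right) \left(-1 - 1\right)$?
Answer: $17658$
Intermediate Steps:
$E = 9$ ($E = -7 + \left(-5 - 3\right) \left(-1 - 1\right) = -7 - -16 = -7 + 16 = 9$)
$P{\left(v,B \right)} = -8 - 4 B$ ($P{\left(v,B \right)} = - 2 \left(4 + \left(B + B\right)\right) = - 2 \left(4 + 2 B\right) = -8 - 4 B$)
$l{\left(a \right)} = -44$ ($l{\left(a \right)} = -8 - 36 = -44$)
$\left(-10576 + l{\left(\frac{1}{-157 - 103} \right)}\right) + 28278 = \left(-10576 - 44\right) + 28278 = -10620 + 28278 = 17658$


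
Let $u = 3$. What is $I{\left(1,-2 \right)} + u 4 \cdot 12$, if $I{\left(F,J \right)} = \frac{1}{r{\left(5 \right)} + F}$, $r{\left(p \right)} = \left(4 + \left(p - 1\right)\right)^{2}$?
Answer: $\frac{9361}{65} \approx 144.02$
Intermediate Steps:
$r{\left(p \right)} = \left(3 + p\right)^{2}$ ($r{\left(p \right)} = \left(4 + \left(-1 + p\right)\right)^{2} = \left(3 + p\right)^{2}$)
$I{\left(F,J \right)} = \frac{1}{64 + F}$ ($I{\left(F,J \right)} = \frac{1}{\left(3 + 5\right)^{2} + F} = \frac{1}{8^{2} + F} = \frac{1}{64 + F}$)
$I{\left(1,-2 \right)} + u 4 \cdot 12 = \frac{1}{64 + 1} + 3 \cdot 4 \cdot 12 = \frac{1}{65} + 3 \cdot 48 = \frac{1}{65} + 144 = \frac{9361}{65}$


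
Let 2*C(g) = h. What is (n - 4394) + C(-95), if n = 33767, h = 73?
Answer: 58819/2 ≈ 29410.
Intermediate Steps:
C(g) = 73/2 (C(g) = (½)*73 = 73/2)
(n - 4394) + C(-95) = (33767 - 4394) + 73/2 = 29373 + 73/2 = 58819/2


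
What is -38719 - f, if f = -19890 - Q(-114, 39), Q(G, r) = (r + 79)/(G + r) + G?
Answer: -1420843/75 ≈ -18945.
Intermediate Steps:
Q(G, r) = G + (79 + r)/(G + r) (Q(G, r) = (79 + r)/(G + r) + G = G + (79 + r)/(G + r))
f = -1483082/75 (f = -19890 - (79 + 39 + (-114)**2 - 114*39)/(-114 + 39) = -19890 - (79 + 39 + 12996 - 4446)/(-75) = -19890 - (-1)*8668/75 = -19890 - 1*(-8668/75) = -19890 + 8668/75 = -1483082/75 ≈ -19774.)
-38719 - f = -38719 - 1*(-1483082/75) = -38719 + 1483082/75 = -1420843/75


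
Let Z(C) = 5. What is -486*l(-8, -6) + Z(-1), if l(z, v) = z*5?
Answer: 19445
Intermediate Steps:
l(z, v) = 5*z
-486*l(-8, -6) + Z(-1) = -2430*(-8) + 5 = -486*(-40) + 5 = 19440 + 5 = 19445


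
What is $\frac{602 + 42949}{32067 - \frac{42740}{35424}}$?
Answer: $\frac{385687656}{283974667} \approx 1.3582$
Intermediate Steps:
$\frac{602 + 42949}{32067 - \frac{42740}{35424}} = \frac{43551}{32067 - \frac{10685}{8856}} = \frac{43551}{\frac{283974667}{8856}} = 43551 \cdot \frac{8856}{283974667} = \frac{385687656}{283974667}$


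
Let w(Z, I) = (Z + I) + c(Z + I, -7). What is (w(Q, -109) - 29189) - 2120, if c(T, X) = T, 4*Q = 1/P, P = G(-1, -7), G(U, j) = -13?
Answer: -819703/26 ≈ -31527.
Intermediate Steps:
P = -13
Q = -1/52 (Q = (¼)/(-13) = (¼)*(-1/13) = -1/52 ≈ -0.019231)
w(Z, I) = 2*I + 2*Z (w(Z, I) = (Z + I) + (Z + I) = (I + Z) + (I + Z) = 2*I + 2*Z)
(w(Q, -109) - 29189) - 2120 = ((2*(-109) + 2*(-1/52)) - 29189) - 2120 = ((-218 - 1/26) - 29189) - 2120 = (-5669/26 - 29189) - 2120 = -764583/26 - 2120 = -819703/26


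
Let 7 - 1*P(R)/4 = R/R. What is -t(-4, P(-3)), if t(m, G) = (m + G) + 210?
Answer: -230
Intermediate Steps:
P(R) = 24 (P(R) = 28 - 4*R/R = 28 - 4*1 = 28 - 4 = 24)
t(m, G) = 210 + G + m (t(m, G) = (G + m) + 210 = 210 + G + m)
-t(-4, P(-3)) = -(210 + 24 - 4) = -1*230 = -230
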